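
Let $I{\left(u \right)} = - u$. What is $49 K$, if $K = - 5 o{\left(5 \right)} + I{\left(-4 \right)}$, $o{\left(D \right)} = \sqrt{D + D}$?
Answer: $196 - 245 \sqrt{10} \approx -578.76$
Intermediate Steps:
$o{\left(D \right)} = \sqrt{2} \sqrt{D}$ ($o{\left(D \right)} = \sqrt{2 D} = \sqrt{2} \sqrt{D}$)
$K = 4 - 5 \sqrt{10}$ ($K = - 5 \sqrt{2} \sqrt{5} - -4 = - 5 \sqrt{10} + 4 = 4 - 5 \sqrt{10} \approx -11.811$)
$49 K = 49 \left(4 - 5 \sqrt{10}\right) = 196 - 245 \sqrt{10}$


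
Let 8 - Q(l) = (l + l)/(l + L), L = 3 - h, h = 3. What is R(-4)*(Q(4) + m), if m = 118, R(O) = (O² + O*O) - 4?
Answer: 3472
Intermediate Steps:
R(O) = -4 + 2*O² (R(O) = (O² + O²) - 4 = 2*O² - 4 = -4 + 2*O²)
L = 0 (L = 3 - 1*3 = 3 - 3 = 0)
Q(l) = 6 (Q(l) = 8 - (l + l)/(l + 0) = 8 - 2*l/l = 8 - 1*2 = 8 - 2 = 6)
R(-4)*(Q(4) + m) = (-4 + 2*(-4)²)*(6 + 118) = (-4 + 2*16)*124 = (-4 + 32)*124 = 28*124 = 3472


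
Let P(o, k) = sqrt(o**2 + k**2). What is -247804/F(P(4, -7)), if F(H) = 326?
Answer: -123902/163 ≈ -760.13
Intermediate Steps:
P(o, k) = sqrt(k**2 + o**2)
-247804/F(P(4, -7)) = -247804/326 = -247804*1/326 = -123902/163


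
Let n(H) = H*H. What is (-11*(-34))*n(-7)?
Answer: 18326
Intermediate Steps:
n(H) = H²
(-11*(-34))*n(-7) = -11*(-34)*(-7)² = 374*49 = 18326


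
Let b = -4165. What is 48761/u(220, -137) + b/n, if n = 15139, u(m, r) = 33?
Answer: 738055334/499587 ≈ 1477.3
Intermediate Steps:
48761/u(220, -137) + b/n = 48761/33 - 4165/15139 = 738055334/499587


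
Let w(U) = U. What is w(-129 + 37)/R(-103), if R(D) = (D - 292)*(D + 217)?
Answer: 46/22515 ≈ 0.0020431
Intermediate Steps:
R(D) = (-292 + D)*(217 + D)
w(-129 + 37)/R(-103) = (-129 + 37)/(-63364 + (-103)**2 - 75*(-103)) = -92/(-63364 + 10609 + 7725) = -92/(-45030) = -92*(-1/45030) = 46/22515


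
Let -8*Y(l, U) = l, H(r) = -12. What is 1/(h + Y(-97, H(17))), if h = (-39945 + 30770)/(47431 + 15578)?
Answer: 504072/6038473 ≈ 0.083477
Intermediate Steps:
h = -9175/63009 ≈ -0.14561
Y(l, U) = -l/8
1/(h + Y(-97, H(17))) = 1/(-9175/63009 - 1/8*(-97)) = 1/(-9175/63009 + 97/8) = 1/(6038473/504072) = 504072/6038473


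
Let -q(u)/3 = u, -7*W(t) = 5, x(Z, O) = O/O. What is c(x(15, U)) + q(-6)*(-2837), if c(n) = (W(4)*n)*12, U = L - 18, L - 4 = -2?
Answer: -357522/7 ≈ -51075.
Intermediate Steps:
L = 2 (L = 4 - 2 = 2)
U = -16 (U = 2 - 18 = -16)
x(Z, O) = 1
W(t) = -5/7 (W(t) = -⅐*5 = -5/7)
q(u) = -3*u
c(n) = -60*n/7 (c(n) = -5*n/7*12 = -60*n/7)
c(x(15, U)) + q(-6)*(-2837) = -60/7*1 - 3*(-6)*(-2837) = -60/7 + 18*(-2837) = -60/7 - 51066 = -357522/7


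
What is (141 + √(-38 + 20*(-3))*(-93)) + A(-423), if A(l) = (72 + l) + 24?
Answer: -186 - 651*I*√2 ≈ -186.0 - 920.65*I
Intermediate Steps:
A(l) = 96 + l
(141 + √(-38 + 20*(-3))*(-93)) + A(-423) = (141 + √(-38 + 20*(-3))*(-93)) + (96 - 423) = (141 + √(-38 - 60)*(-93)) - 327 = (141 + √(-98)*(-93)) - 327 = (141 + (7*I*√2)*(-93)) - 327 = (141 - 651*I*√2) - 327 = -186 - 651*I*√2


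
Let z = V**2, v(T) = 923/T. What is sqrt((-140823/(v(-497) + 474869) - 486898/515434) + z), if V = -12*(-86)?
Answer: sqrt(781601428606552591622282647670)/856669348190 ≈ 1032.0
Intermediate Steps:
V = 1032
z = 1065024 (z = 1032**2 = 1065024)
sqrt((-140823/(v(-497) + 474869) - 486898/515434) + z) = sqrt((-140823/(923/(-497) + 474869) - 486898/515434) + 1065024) = sqrt((-140823/(923*(-1/497) + 474869) - 486898*1/515434) + 1065024) = sqrt((-140823/(-13/7 + 474869) - 243449/257717) + 1065024) = sqrt((-140823/3324070/7 - 243449/257717) + 1065024) = sqrt((-140823*7/3324070 - 243449/257717) + 1065024) = sqrt((-985761/3324070 - 243449/257717) + 1065024) = sqrt(-1063288885067/856669348190 + 1065024) = sqrt(912372352597821493/856669348190) = sqrt(781601428606552591622282647670)/856669348190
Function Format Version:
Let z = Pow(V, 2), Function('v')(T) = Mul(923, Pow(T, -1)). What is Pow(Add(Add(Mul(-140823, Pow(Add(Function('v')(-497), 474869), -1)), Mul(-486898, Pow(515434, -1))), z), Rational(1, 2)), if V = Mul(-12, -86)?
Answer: Mul(Rational(1, 856669348190), Pow(781601428606552591622282647670, Rational(1, 2))) ≈ 1032.0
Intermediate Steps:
V = 1032
z = 1065024 (z = Pow(1032, 2) = 1065024)
Pow(Add(Add(Mul(-140823, Pow(Add(Function('v')(-497), 474869), -1)), Mul(-486898, Pow(515434, -1))), z), Rational(1, 2)) = Pow(Add(Add(Mul(-140823, Pow(Add(Mul(923, Pow(-497, -1)), 474869), -1)), Mul(-486898, Pow(515434, -1))), 1065024), Rational(1, 2)) = Pow(Add(Add(Mul(-140823, Pow(Add(Mul(923, Rational(-1, 497)), 474869), -1)), Mul(-486898, Rational(1, 515434))), 1065024), Rational(1, 2)) = Pow(Add(Add(Mul(-140823, Pow(Add(Rational(-13, 7), 474869), -1)), Rational(-243449, 257717)), 1065024), Rational(1, 2)) = Pow(Add(Add(Mul(-140823, Pow(Rational(3324070, 7), -1)), Rational(-243449, 257717)), 1065024), Rational(1, 2)) = Pow(Add(Add(Mul(-140823, Rational(7, 3324070)), Rational(-243449, 257717)), 1065024), Rational(1, 2)) = Pow(Add(Add(Rational(-985761, 3324070), Rational(-243449, 257717)), 1065024), Rational(1, 2)) = Pow(Add(Rational(-1063288885067, 856669348190), 1065024), Rational(1, 2)) = Pow(Rational(912372352597821493, 856669348190), Rational(1, 2)) = Mul(Rational(1, 856669348190), Pow(781601428606552591622282647670, Rational(1, 2)))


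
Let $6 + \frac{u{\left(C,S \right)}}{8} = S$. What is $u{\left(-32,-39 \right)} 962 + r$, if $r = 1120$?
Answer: $-345200$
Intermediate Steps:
$u{\left(C,S \right)} = -48 + 8 S$
$u{\left(-32,-39 \right)} 962 + r = \left(-48 + 8 \left(-39\right)\right) 962 + 1120 = \left(-48 - 312\right) 962 + 1120 = \left(-360\right) 962 + 1120 = -346320 + 1120 = -345200$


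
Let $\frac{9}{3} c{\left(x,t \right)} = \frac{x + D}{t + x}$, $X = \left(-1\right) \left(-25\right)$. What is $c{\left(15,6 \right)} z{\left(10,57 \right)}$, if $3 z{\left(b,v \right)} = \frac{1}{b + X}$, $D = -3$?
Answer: $\frac{4}{2205} \approx 0.0018141$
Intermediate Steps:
$X = 25$
$z{\left(b,v \right)} = \frac{1}{3 \left(25 + b\right)}$ ($z{\left(b,v \right)} = \frac{1}{3 \left(b + 25\right)} = \frac{1}{3 \left(25 + b\right)}$)
$c{\left(x,t \right)} = \frac{-3 + x}{3 \left(t + x\right)}$ ($c{\left(x,t \right)} = \frac{\left(x - 3\right) \frac{1}{t + x}}{3} = \frac{\left(-3 + x\right) \frac{1}{t + x}}{3} = \frac{\frac{1}{t + x} \left(-3 + x\right)}{3} = \frac{-3 + x}{3 \left(t + x\right)}$)
$c{\left(15,6 \right)} z{\left(10,57 \right)} = \frac{-1 + \frac{1}{3} \cdot 15}{6 + 15} \frac{1}{3 \left(25 + 10\right)} = \frac{-1 + 5}{21} \frac{1}{3 \cdot 35} = \frac{1}{21} \cdot 4 \cdot \frac{1}{3} \cdot \frac{1}{35} = \frac{4}{21} \cdot \frac{1}{105} = \frac{4}{2205}$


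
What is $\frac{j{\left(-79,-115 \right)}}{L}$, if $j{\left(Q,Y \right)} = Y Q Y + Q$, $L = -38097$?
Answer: $\frac{61462}{2241} \approx 27.426$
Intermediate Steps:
$j{\left(Q,Y \right)} = Q + Q Y^{2}$ ($j{\left(Q,Y \right)} = Q Y Y + Q = Q Y^{2} + Q = Q + Q Y^{2}$)
$\frac{j{\left(-79,-115 \right)}}{L} = \frac{\left(-79\right) \left(1 + \left(-115\right)^{2}\right)}{-38097} = - 79 \left(1 + 13225\right) \left(- \frac{1}{38097}\right) = \left(-79\right) 13226 \left(- \frac{1}{38097}\right) = \left(-1044854\right) \left(- \frac{1}{38097}\right) = \frac{61462}{2241}$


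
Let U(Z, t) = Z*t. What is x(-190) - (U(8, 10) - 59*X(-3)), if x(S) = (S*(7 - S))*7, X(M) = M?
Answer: -262267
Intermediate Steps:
x(S) = 7*S*(7 - S)
x(-190) - (U(8, 10) - 59*X(-3)) = 7*(-190)*(7 - 1*(-190)) - (8*10 - 59*(-3)) = 7*(-190)*(7 + 190) - (80 + 177) = 7*(-190)*197 - 1*257 = -262010 - 257 = -262267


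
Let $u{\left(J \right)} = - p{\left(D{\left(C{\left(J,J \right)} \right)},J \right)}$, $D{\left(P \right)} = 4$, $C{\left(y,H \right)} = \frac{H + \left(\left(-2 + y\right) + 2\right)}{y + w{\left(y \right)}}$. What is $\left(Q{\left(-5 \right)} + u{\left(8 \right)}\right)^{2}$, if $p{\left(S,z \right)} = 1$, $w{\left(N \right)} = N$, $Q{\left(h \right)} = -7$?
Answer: $64$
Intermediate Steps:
$C{\left(y,H \right)} = \frac{H + y}{2 y}$ ($C{\left(y,H \right)} = \frac{H + \left(\left(-2 + y\right) + 2\right)}{y + y} = \frac{H + y}{2 y}$)
$u{\left(J \right)} = -1$ ($u{\left(J \right)} = \left(-1\right) 1 = -1$)
$\left(Q{\left(-5 \right)} + u{\left(8 \right)}\right)^{2} = \left(-7 - 1\right)^{2} = \left(-8\right)^{2} = 64$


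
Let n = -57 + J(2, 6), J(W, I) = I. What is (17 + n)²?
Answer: 1156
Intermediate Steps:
n = -51 (n = -57 + 6 = -51)
(17 + n)² = (17 - 51)² = (-34)² = 1156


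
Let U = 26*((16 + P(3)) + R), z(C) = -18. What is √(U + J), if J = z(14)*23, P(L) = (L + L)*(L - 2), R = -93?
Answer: 2*I*√565 ≈ 47.539*I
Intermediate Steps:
P(L) = 2*L*(-2 + L) (P(L) = (2*L)*(-2 + L) = 2*L*(-2 + L))
J = -414 (J = -18*23 = -414)
U = -1846 (U = 26*((16 + 2*3*(-2 + 3)) - 93) = 26*((16 + 2*3*1) - 93) = 26*((16 + 6) - 93) = 26*(22 - 93) = 26*(-71) = -1846)
√(U + J) = √(-1846 - 414) = √(-2260) = 2*I*√565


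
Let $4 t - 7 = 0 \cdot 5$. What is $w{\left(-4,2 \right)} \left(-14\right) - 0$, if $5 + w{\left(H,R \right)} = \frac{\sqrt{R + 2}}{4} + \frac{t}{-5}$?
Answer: $\frac{679}{10} \approx 67.9$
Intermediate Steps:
$t = \frac{7}{4}$ ($t = \frac{7}{4} + \frac{0 \cdot 5}{4} = \frac{7}{4} + \frac{1}{4} \cdot 0 = \frac{7}{4} + 0 = \frac{7}{4} \approx 1.75$)
$w{\left(H,R \right)} = - \frac{107}{20} + \frac{\sqrt{2 + R}}{4}$ ($w{\left(H,R \right)} = -5 + \left(\frac{\sqrt{R + 2}}{4} + \frac{7}{4 \left(-5\right)}\right) = -5 + \left(\sqrt{2 + R} \frac{1}{4} + \frac{7}{4} \left(- \frac{1}{5}\right)\right) = -5 + \left(\frac{\sqrt{2 + R}}{4} - \frac{7}{20}\right) = -5 + \left(- \frac{7}{20} + \frac{\sqrt{2 + R}}{4}\right) = - \frac{107}{20} + \frac{\sqrt{2 + R}}{4}$)
$w{\left(-4,2 \right)} \left(-14\right) - 0 = \left(- \frac{107}{20} + \frac{\sqrt{2 + 2}}{4}\right) \left(-14\right) - 0 = \left(- \frac{107}{20} + \frac{\sqrt{4}}{4}\right) \left(-14\right) + 0 = \left(- \frac{107}{20} + \frac{1}{4} \cdot 2\right) \left(-14\right) + 0 = \left(- \frac{107}{20} + \frac{1}{2}\right) \left(-14\right) + 0 = \left(- \frac{97}{20}\right) \left(-14\right) + 0 = \frac{679}{10} + 0 = \frac{679}{10}$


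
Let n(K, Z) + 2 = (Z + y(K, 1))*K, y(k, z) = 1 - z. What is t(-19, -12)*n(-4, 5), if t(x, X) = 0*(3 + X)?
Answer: 0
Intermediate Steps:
t(x, X) = 0
n(K, Z) = -2 + K*Z (n(K, Z) = -2 + (Z + (1 - 1*1))*K = -2 + (Z + (1 - 1))*K = -2 + (Z + 0)*K = -2 + Z*K = -2 + K*Z)
t(-19, -12)*n(-4, 5) = 0*(-2 - 4*5) = 0*(-2 - 20) = 0*(-22) = 0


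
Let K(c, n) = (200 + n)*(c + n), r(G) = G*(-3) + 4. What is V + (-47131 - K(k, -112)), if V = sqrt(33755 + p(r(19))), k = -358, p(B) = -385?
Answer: -5771 + sqrt(33370) ≈ -5588.3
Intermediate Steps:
r(G) = 4 - 3*G (r(G) = -3*G + 4 = 4 - 3*G)
V = sqrt(33370) (V = sqrt(33755 - 385) = sqrt(33370) ≈ 182.67)
V + (-47131 - K(k, -112)) = sqrt(33370) + (-47131 - ((-112)**2 + 200*(-358) + 200*(-112) - 358*(-112))) = sqrt(33370) + (-47131 - (12544 - 71600 - 22400 + 40096)) = sqrt(33370) + (-47131 - 1*(-41360)) = sqrt(33370) + (-47131 + 41360) = sqrt(33370) - 5771 = -5771 + sqrt(33370)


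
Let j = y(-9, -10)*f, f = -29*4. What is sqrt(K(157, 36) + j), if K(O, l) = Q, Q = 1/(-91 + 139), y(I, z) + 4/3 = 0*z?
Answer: 15*sqrt(11)/4 ≈ 12.437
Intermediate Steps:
y(I, z) = -4/3 (y(I, z) = -4/3 + 0*z = -4/3 + 0 = -4/3)
f = -116
Q = 1/48 ≈ 0.020833
K(O, l) = 1/48
j = 464/3 (j = -4/3*(-116) = 464/3 ≈ 154.67)
sqrt(K(157, 36) + j) = sqrt(1/48 + 464/3) = sqrt(2475/16) = 15*sqrt(11)/4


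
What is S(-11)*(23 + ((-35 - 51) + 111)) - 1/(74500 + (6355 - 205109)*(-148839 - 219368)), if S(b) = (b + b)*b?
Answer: 850090110522047/73182688578 ≈ 11616.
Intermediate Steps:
S(b) = 2*b² (S(b) = (2*b)*b = 2*b²)
S(-11)*(23 + ((-35 - 51) + 111)) - 1/(74500 + (6355 - 205109)*(-148839 - 219368)) = (2*(-11)²)*(23 + ((-35 - 51) + 111)) - 1/(74500 + (6355 - 205109)*(-148839 - 219368)) = (2*121)*(23 + (-86 + 111)) - 1/(74500 - 198754*(-368207)) = 242*(23 + 25) - 1/(74500 + 73182614078) = 242*48 - 1/73182688578 = 11616 - 1*1/73182688578 = 11616 - 1/73182688578 = 850090110522047/73182688578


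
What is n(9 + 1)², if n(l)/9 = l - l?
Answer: 0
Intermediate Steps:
n(l) = 0 (n(l) = 9*(l - l) = 9*0 = 0)
n(9 + 1)² = 0² = 0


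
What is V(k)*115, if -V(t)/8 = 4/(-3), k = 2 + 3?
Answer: 3680/3 ≈ 1226.7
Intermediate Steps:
k = 5
V(t) = 32/3 (V(t) = -32/(-3) = -32*(-1)/3 = -8*(-4/3) = 32/3)
V(k)*115 = (32/3)*115 = 3680/3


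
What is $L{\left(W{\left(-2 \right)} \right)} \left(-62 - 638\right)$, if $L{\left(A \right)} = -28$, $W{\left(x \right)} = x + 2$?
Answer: $19600$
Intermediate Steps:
$W{\left(x \right)} = 2 + x$
$L{\left(W{\left(-2 \right)} \right)} \left(-62 - 638\right) = - 28 \left(-62 - 638\right) = \left(-28\right) \left(-700\right) = 19600$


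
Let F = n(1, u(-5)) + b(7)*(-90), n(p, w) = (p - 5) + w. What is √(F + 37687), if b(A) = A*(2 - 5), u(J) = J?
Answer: 4*√2473 ≈ 198.92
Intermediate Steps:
n(p, w) = -5 + p + w (n(p, w) = (-5 + p) + w = -5 + p + w)
b(A) = -3*A (b(A) = A*(-3) = -3*A)
F = 1881 (F = (-5 + 1 - 5) - 3*7*(-90) = -9 - 21*(-90) = -9 + 1890 = 1881)
√(F + 37687) = √(1881 + 37687) = √39568 = 4*√2473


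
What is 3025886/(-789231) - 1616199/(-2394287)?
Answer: -5969285160313/1889645523297 ≈ -3.1589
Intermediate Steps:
3025886/(-789231) - 1616199/(-2394287) = 3025886*(-1/789231) - 1616199*(-1/2394287) = -3025886/789231 + 1616199/2394287 = -5969285160313/1889645523297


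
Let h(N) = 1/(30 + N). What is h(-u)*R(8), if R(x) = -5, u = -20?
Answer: -⅒ ≈ -0.10000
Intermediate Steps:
h(-u)*R(8) = -5/(30 - 1*(-20)) = -5/(30 + 20) = -5/50 = (1/50)*(-5) = -⅒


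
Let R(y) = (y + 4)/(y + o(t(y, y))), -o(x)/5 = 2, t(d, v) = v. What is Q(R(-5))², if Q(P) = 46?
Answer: 2116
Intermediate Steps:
o(x) = -10 (o(x) = -5*2 = -10)
R(y) = (4 + y)/(-10 + y) (R(y) = (y + 4)/(y - 10) = (4 + y)/(-10 + y))
Q(R(-5))² = 46² = 2116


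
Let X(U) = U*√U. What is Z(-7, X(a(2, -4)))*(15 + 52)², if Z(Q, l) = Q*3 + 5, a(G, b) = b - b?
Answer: -71824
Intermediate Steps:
a(G, b) = 0
X(U) = U^(3/2)
Z(Q, l) = 5 + 3*Q (Z(Q, l) = 3*Q + 5 = 5 + 3*Q)
Z(-7, X(a(2, -4)))*(15 + 52)² = (5 + 3*(-7))*(15 + 52)² = (5 - 21)*67² = -16*4489 = -71824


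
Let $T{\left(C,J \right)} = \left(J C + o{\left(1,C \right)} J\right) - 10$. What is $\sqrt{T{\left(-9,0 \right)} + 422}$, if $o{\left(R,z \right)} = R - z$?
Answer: $2 \sqrt{103} \approx 20.298$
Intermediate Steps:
$T{\left(C,J \right)} = -10 + C J + J \left(1 - C\right)$ ($T{\left(C,J \right)} = \left(J C + \left(1 - C\right) J\right) - 10 = \left(C J + J \left(1 - C\right)\right) - 10 = -10 + C J + J \left(1 - C\right)$)
$\sqrt{T{\left(-9,0 \right)} + 422} = \sqrt{\left(-10 + 0\right) + 422} = \sqrt{-10 + 422} = \sqrt{412} = 2 \sqrt{103}$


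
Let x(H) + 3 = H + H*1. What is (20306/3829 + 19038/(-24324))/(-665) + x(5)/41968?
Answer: -1436341271423/216610264959760 ≈ -0.0066310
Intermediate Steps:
x(H) = -3 + 2*H (x(H) = -3 + (H + H*1) = -3 + (H + H) = -3 + 2*H)
(20306/3829 + 19038/(-24324))/(-665) + x(5)/41968 = (20306/3829 + 19038/(-24324))/(-665) + (-3 + 2*5)/41968 = (20306*(1/3829) + 19038*(-1/24324))*(-1/665) + (-3 + 10)*(1/41968) = (20306/3829 - 3173/4054)*(-1/665) + 7*(1/41968) = (70171107/15522766)*(-1/665) + 7/41968 = -70171107/10322639390 + 7/41968 = -1436341271423/216610264959760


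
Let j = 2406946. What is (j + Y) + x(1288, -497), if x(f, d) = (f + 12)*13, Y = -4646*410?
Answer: 518986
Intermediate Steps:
Y = -1904860
x(f, d) = 156 + 13*f (x(f, d) = (12 + f)*13 = 156 + 13*f)
(j + Y) + x(1288, -497) = (2406946 - 1904860) + (156 + 13*1288) = 502086 + (156 + 16744) = 502086 + 16900 = 518986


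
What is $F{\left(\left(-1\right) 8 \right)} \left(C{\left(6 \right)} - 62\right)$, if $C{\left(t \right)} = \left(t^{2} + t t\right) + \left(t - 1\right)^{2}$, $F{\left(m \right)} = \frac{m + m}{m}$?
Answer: $70$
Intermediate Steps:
$F{\left(m \right)} = 2$ ($F{\left(m \right)} = \frac{2 m}{m} = 2$)
$C{\left(t \right)} = \left(-1 + t\right)^{2} + 2 t^{2}$ ($C{\left(t \right)} = \left(t^{2} + t^{2}\right) + \left(-1 + t\right)^{2} = 2 t^{2} + \left(-1 + t\right)^{2} = \left(-1 + t\right)^{2} + 2 t^{2}$)
$F{\left(\left(-1\right) 8 \right)} \left(C{\left(6 \right)} - 62\right) = 2 \left(\left(\left(-1 + 6\right)^{2} + 2 \cdot 6^{2}\right) - 62\right) = 2 \left(\left(5^{2} + 2 \cdot 36\right) - 62\right) = 2 \left(\left(25 + 72\right) - 62\right) = 2 \left(97 - 62\right) = 2 \cdot 35 = 70$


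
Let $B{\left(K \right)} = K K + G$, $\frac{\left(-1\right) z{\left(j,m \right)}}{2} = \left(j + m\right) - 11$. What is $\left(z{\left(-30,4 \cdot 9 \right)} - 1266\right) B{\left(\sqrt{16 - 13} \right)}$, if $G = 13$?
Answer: $-20096$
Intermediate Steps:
$z{\left(j,m \right)} = 22 - 2 j - 2 m$ ($z{\left(j,m \right)} = - 2 \left(\left(j + m\right) - 11\right) = - 2 \left(-11 + j + m\right) = 22 - 2 j - 2 m$)
$B{\left(K \right)} = 13 + K^{2}$ ($B{\left(K \right)} = K K + 13 = K^{2} + 13 = 13 + K^{2}$)
$\left(z{\left(-30,4 \cdot 9 \right)} - 1266\right) B{\left(\sqrt{16 - 13} \right)} = \left(\left(22 - -60 - 2 \cdot 4 \cdot 9\right) - 1266\right) \left(13 + \left(\sqrt{16 - 13}\right)^{2}\right) = \left(\left(22 + 60 - 72\right) - 1266\right) \left(13 + \left(\sqrt{3}\right)^{2}\right) = \left(\left(22 + 60 - 72\right) - 1266\right) \left(13 + 3\right) = \left(10 - 1266\right) 16 = \left(-1256\right) 16 = -20096$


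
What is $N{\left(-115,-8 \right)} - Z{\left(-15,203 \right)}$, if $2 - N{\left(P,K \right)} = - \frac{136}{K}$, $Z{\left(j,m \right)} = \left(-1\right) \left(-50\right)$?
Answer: $-65$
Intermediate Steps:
$Z{\left(j,m \right)} = 50$
$N{\left(P,K \right)} = 2 + \frac{136}{K}$ ($N{\left(P,K \right)} = 2 - - \frac{136}{K} = 2 + \frac{136}{K}$)
$N{\left(-115,-8 \right)} - Z{\left(-15,203 \right)} = \left(2 + \frac{136}{-8}\right) - 50 = \left(2 + 136 \left(- \frac{1}{8}\right)\right) - 50 = \left(2 - 17\right) - 50 = -15 - 50 = -65$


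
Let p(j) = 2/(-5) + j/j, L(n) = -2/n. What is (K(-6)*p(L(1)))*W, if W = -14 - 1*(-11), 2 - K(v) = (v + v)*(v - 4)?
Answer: 1062/5 ≈ 212.40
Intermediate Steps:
K(v) = 2 - 2*v*(-4 + v) (K(v) = 2 - (v + v)*(v - 4) = 2 - 2*v*(-4 + v))
p(j) = ⅗ (p(j) = 2*(-⅕) + 1 = -⅖ + 1 = ⅗)
W = -3 (W = -14 + 11 = -3)
(K(-6)*p(L(1)))*W = ((2 - 2*(-6)² + 8*(-6))*(⅗))*(-3) = ((2 - 2*36 - 48)*(⅗))*(-3) = ((2 - 72 - 48)*(⅗))*(-3) = -118*⅗*(-3) = -354/5*(-3) = 1062/5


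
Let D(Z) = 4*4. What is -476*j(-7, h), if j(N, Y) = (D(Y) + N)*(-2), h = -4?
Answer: 8568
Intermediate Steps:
D(Z) = 16
j(N, Y) = -32 - 2*N (j(N, Y) = (16 + N)*(-2) = -32 - 2*N)
-476*j(-7, h) = -476*(-32 - 2*(-7)) = -476*(-32 + 14) = -476*(-18) = 8568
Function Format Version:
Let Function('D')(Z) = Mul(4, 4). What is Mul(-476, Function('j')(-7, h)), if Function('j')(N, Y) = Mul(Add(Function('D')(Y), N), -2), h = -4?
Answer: 8568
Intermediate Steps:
Function('D')(Z) = 16
Function('j')(N, Y) = Add(-32, Mul(-2, N)) (Function('j')(N, Y) = Mul(Add(16, N), -2) = Add(-32, Mul(-2, N)))
Mul(-476, Function('j')(-7, h)) = Mul(-476, Add(-32, Mul(-2, -7))) = Mul(-476, Add(-32, 14)) = Mul(-476, -18) = 8568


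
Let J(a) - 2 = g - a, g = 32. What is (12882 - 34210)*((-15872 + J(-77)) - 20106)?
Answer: 764971376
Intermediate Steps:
J(a) = 34 - a (J(a) = 2 + (32 - a) = 34 - a)
(12882 - 34210)*((-15872 + J(-77)) - 20106) = (12882 - 34210)*((-15872 + (34 - 1*(-77))) - 20106) = -21328*((-15872 + (34 + 77)) - 20106) = -21328*((-15872 + 111) - 20106) = -21328*(-15761 - 20106) = -21328*(-35867) = 764971376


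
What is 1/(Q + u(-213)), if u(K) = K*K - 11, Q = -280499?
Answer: -1/235141 ≈ -4.2528e-6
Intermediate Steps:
u(K) = -11 + K**2 (u(K) = K**2 - 11 = -11 + K**2)
1/(Q + u(-213)) = 1/(-280499 + (-11 + (-213)**2)) = 1/(-280499 + (-11 + 45369)) = 1/(-280499 + 45358) = 1/(-235141) = -1/235141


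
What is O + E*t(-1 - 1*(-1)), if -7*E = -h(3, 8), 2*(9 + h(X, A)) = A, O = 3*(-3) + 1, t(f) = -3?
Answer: -41/7 ≈ -5.8571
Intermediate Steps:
O = -8 (O = -9 + 1 = -8)
h(X, A) = -9 + A/2
E = -5/7 (E = -(-1)*(-9 + (½)*8)/7 = -(-1)*(-9 + 4)/7 = -(-1)*(-5)/7 = -⅐*5 = -5/7 ≈ -0.71429)
O + E*t(-1 - 1*(-1)) = -8 - 5/7*(-3) = -8 + 15/7 = -41/7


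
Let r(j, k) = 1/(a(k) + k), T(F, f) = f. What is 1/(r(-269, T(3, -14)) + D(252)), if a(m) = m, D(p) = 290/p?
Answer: 252/281 ≈ 0.89680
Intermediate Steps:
r(j, k) = 1/(2*k) (r(j, k) = 1/(k + k) = 1/(2*k))
1/(r(-269, T(3, -14)) + D(252)) = 1/((1/2)/(-14) + 290/252) = 1/((1/2)*(-1/14) + 290*(1/252)) = 1/(-1/28 + 145/126) = 1/(281/252) = 252/281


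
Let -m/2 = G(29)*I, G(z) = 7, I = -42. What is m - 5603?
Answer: -5015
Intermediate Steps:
m = 588 (m = -14*(-42) = -2*(-294) = 588)
m - 5603 = 588 - 5603 = -5015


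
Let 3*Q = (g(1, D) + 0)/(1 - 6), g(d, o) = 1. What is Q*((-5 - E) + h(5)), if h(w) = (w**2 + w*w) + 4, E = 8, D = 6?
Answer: -41/15 ≈ -2.7333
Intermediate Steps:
h(w) = 4 + 2*w**2 (h(w) = (w**2 + w**2) + 4 = 2*w**2 + 4 = 4 + 2*w**2)
Q = -1/15 (Q = ((1 + 0)/(1 - 6))/3 = (1/(-5))/3 = (1*(-1/5))/3 = (1/3)*(-1/5) = -1/15 ≈ -0.066667)
Q*((-5 - E) + h(5)) = -((-5 - 1*8) + (4 + 2*5**2))/15 = -((-5 - 8) + (4 + 2*25))/15 = -(-13 + (4 + 50))/15 = -(-13 + 54)/15 = -1/15*41 = -41/15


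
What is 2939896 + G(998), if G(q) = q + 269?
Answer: 2941163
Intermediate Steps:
G(q) = 269 + q
2939896 + G(998) = 2939896 + (269 + 998) = 2939896 + 1267 = 2941163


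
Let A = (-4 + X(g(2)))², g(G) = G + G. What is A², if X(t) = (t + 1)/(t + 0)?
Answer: 14641/256 ≈ 57.191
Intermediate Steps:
g(G) = 2*G
X(t) = (1 + t)/t
A = 121/16 (A = (-4 + (1 + 2*2)/((2*2)))² = (-4 + (1 + 4)/4)² = (-4 + (¼)*5)² = (-4 + 5/4)² = (-11/4)² = 121/16 ≈ 7.5625)
A² = (121/16)² = 14641/256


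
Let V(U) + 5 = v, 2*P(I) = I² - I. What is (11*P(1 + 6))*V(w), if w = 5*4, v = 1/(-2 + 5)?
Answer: -1078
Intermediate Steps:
P(I) = I²/2 - I/2 (P(I) = (I² - I)/2 = I²/2 - I/2)
v = ⅓ (v = 1/3 = ⅓ ≈ 0.33333)
w = 20
V(U) = -14/3 (V(U) = -5 + ⅓ = -14/3)
(11*P(1 + 6))*V(w) = (11*((1 + 6)*(-1 + (1 + 6))/2))*(-14/3) = (11*((½)*7*(-1 + 7)))*(-14/3) = (11*((½)*7*6))*(-14/3) = (11*21)*(-14/3) = 231*(-14/3) = -1078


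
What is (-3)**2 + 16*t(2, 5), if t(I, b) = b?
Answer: 89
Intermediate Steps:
(-3)**2 + 16*t(2, 5) = (-3)**2 + 16*5 = 9 + 80 = 89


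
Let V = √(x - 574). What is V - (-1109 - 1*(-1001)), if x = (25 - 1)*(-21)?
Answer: 108 + 7*I*√22 ≈ 108.0 + 32.833*I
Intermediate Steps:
x = -504 (x = 24*(-21) = -504)
V = 7*I*√22 (V = √(-504 - 574) = √(-1078) = 7*I*√22 ≈ 32.833*I)
V - (-1109 - 1*(-1001)) = 7*I*√22 - (-1109 - 1*(-1001)) = 7*I*√22 - (-1109 + 1001) = 7*I*√22 - 1*(-108) = 7*I*√22 + 108 = 108 + 7*I*√22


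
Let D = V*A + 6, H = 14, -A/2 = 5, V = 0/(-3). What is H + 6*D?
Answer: 50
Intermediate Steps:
V = 0 (V = 0*(-1/3) = 0)
A = -10 (A = -2*5 = -10)
D = 6 (D = 0*(-10) + 6 = 0 + 6 = 6)
H + 6*D = 14 + 6*6 = 14 + 36 = 50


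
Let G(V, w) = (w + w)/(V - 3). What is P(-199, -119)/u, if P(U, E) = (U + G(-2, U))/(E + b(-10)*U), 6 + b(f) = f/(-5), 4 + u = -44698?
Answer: 597/151316270 ≈ 3.9454e-6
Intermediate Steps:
u = -44702 (u = -4 - 44698 = -44702)
b(f) = -6 - f/5 (b(f) = -6 + f/(-5) = -6 + f*(-⅕) = -6 - f/5)
G(V, w) = 2*w/(-3 + V) (G(V, w) = (2*w)/(-3 + V) = 2*w/(-3 + V))
P(U, E) = 3*U/(5*(E - 4*U)) (P(U, E) = (U + 2*U/(-3 - 2))/(E + (-6 - ⅕*(-10))*U) = (U + 2*U/(-5))/(E + (-6 + 2)*U) = (U + 2*U*(-⅕))/(E - 4*U) = (U - 2*U/5)/(E - 4*U) = (3*U/5)/(E - 4*U) = 3*U/(5*(E - 4*U)))
P(-199, -119)/u = ((⅗)*(-199)/(-119 - 4*(-199)))/(-44702) = ((⅗)*(-199)/(-119 + 796))*(-1/44702) = ((⅗)*(-199)/677)*(-1/44702) = ((⅗)*(-199)*(1/677))*(-1/44702) = -597/3385*(-1/44702) = 597/151316270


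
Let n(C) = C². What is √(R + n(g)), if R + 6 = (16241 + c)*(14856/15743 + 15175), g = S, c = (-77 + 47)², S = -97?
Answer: 15*√286549748394182/15743 ≈ 16129.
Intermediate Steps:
c = 900 (c = (-30)² = 900)
g = -97
R = 4095239880763/15743 (R = -6 + (16241 + 900)*(14856/15743 + 15175) = -6 + 17141*(14856*(1/15743) + 15175) = -6 + 17141*(14856/15743 + 15175) = -6 + 17141*(238914881/15743) = -6 + 4095239975221/15743 = 4095239880763/15743 ≈ 2.6013e+8)
√(R + n(g)) = √(4095239880763/15743 + (-97)²) = √(4095239880763/15743 + 9409) = √(4095388006650/15743) = 15*√286549748394182/15743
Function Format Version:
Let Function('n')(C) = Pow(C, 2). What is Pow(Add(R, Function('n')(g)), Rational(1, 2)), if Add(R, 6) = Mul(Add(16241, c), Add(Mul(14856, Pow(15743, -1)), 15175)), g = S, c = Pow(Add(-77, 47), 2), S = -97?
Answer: Mul(Rational(15, 15743), Pow(286549748394182, Rational(1, 2))) ≈ 16129.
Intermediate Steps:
c = 900 (c = Pow(-30, 2) = 900)
g = -97
R = Rational(4095239880763, 15743) (R = Add(-6, Mul(Add(16241, 900), Add(Mul(14856, Pow(15743, -1)), 15175))) = Add(-6, Mul(17141, Add(Mul(14856, Rational(1, 15743)), 15175))) = Add(-6, Mul(17141, Add(Rational(14856, 15743), 15175))) = Add(-6, Mul(17141, Rational(238914881, 15743))) = Add(-6, Rational(4095239975221, 15743)) = Rational(4095239880763, 15743) ≈ 2.6013e+8)
Pow(Add(R, Function('n')(g)), Rational(1, 2)) = Pow(Add(Rational(4095239880763, 15743), Pow(-97, 2)), Rational(1, 2)) = Pow(Add(Rational(4095239880763, 15743), 9409), Rational(1, 2)) = Pow(Rational(4095388006650, 15743), Rational(1, 2)) = Mul(Rational(15, 15743), Pow(286549748394182, Rational(1, 2)))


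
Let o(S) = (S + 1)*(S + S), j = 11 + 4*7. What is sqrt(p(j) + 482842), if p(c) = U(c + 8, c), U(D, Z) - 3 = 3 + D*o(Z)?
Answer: 4*sqrt(39343) ≈ 793.40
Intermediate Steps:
j = 39 (j = 11 + 28 = 39)
o(S) = 2*S*(1 + S) (o(S) = (1 + S)*(2*S) = 2*S*(1 + S))
U(D, Z) = 6 + 2*D*Z*(1 + Z) (U(D, Z) = 3 + (3 + D*(2*Z*(1 + Z))) = 3 + (3 + 2*D*Z*(1 + Z)) = 6 + 2*D*Z*(1 + Z))
p(c) = 6 + 2*c*(1 + c)*(8 + c) (p(c) = 6 + 2*(c + 8)*c*(1 + c) = 6 + 2*(8 + c)*c*(1 + c) = 6 + 2*c*(1 + c)*(8 + c))
sqrt(p(j) + 482842) = sqrt((6 + 2*39*(1 + 39)*(8 + 39)) + 482842) = sqrt((6 + 2*39*40*47) + 482842) = sqrt((6 + 146640) + 482842) = sqrt(146646 + 482842) = sqrt(629488) = 4*sqrt(39343)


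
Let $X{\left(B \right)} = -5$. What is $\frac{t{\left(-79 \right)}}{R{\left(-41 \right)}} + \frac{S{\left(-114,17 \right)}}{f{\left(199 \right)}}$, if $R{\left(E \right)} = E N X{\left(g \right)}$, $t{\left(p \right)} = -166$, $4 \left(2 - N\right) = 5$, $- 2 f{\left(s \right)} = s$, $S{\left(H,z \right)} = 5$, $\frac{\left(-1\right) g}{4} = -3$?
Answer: $- \frac{138286}{122385} \approx -1.1299$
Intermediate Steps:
$g = 12$ ($g = \left(-4\right) \left(-3\right) = 12$)
$f{\left(s \right)} = - \frac{s}{2}$
$N = \frac{3}{4}$ ($N = 2 - \frac{5}{4} = \frac{3}{4} \approx 0.75$)
$R{\left(E \right)} = - \frac{15 E}{4}$ ($R{\left(E \right)} = E \frac{3}{4} \left(-5\right) = \frac{3 E}{4} \left(-5\right) = - \frac{15 E}{4}$)
$\frac{t{\left(-79 \right)}}{R{\left(-41 \right)}} + \frac{S{\left(-114,17 \right)}}{f{\left(199 \right)}} = - \frac{166}{\left(- \frac{15}{4}\right) \left(-41\right)} + \frac{5}{\left(- \frac{1}{2}\right) 199} = - \frac{166}{\frac{615}{4}} + \frac{5}{- \frac{199}{2}} = \left(-166\right) \frac{4}{615} + 5 \left(- \frac{2}{199}\right) = - \frac{664}{615} - \frac{10}{199} = - \frac{138286}{122385}$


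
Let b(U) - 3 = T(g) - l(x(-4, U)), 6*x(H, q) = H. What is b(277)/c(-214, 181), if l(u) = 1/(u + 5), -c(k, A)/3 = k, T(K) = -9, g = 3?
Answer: -27/2782 ≈ -0.0097052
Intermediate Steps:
c(k, A) = -3*k
x(H, q) = H/6
l(u) = 1/(5 + u)
b(U) = -81/13 (b(U) = 3 + (-9 - 1/(5 + (⅙)*(-4))) = 3 + (-9 - 1/(5 - ⅔)) = 3 + (-9 - 1/13/3) = 3 + (-9 - 1*3/13) = 3 + (-9 - 3/13) = 3 - 120/13 = -81/13)
b(277)/c(-214, 181) = -81/(13*((-3*(-214)))) = -81/13/642 = -81/13*1/642 = -27/2782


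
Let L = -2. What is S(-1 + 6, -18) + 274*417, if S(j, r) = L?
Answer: 114256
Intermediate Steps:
S(j, r) = -2
S(-1 + 6, -18) + 274*417 = -2 + 274*417 = -2 + 114258 = 114256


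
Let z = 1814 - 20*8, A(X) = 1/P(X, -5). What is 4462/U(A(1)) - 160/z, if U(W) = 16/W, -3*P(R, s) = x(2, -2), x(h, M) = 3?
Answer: -1845677/6616 ≈ -278.97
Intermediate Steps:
P(R, s) = -1 (P(R, s) = -⅓*3 = -1)
A(X) = -1 (A(X) = 1/(-1) = -1)
z = 1654 (z = 1814 - 160 = 1654)
4462/U(A(1)) - 160/z = 4462/((16/(-1))) - 160/1654 = 4462/((16*(-1))) - 160*1/1654 = 4462/(-16) - 80/827 = 4462*(-1/16) - 80/827 = -2231/8 - 80/827 = -1845677/6616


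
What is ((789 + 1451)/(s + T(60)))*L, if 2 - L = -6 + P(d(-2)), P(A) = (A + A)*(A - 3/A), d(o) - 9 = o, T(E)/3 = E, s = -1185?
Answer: 12544/67 ≈ 187.22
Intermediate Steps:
T(E) = 3*E
d(o) = 9 + o
P(A) = 2*A*(A - 3/A) (P(A) = (2*A)*(A - 3/A) = 2*A*(A - 3/A))
L = -84 (L = 2 - (-6 + (-6 + 2*(9 - 2)**2)) = 2 - (-6 + (-6 + 2*7**2)) = 2 - (-6 + (-6 + 2*49)) = 2 - (-6 + (-6 + 98)) = 2 - (-6 + 92) = 2 - 1*86 = 2 - 86 = -84)
((789 + 1451)/(s + T(60)))*L = ((789 + 1451)/(-1185 + 3*60))*(-84) = (2240/(-1185 + 180))*(-84) = (2240/(-1005))*(-84) = (2240*(-1/1005))*(-84) = -448/201*(-84) = 12544/67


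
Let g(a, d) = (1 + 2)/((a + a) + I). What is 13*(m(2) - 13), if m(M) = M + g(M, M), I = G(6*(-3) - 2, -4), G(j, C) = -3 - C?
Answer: -676/5 ≈ -135.20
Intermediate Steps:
I = 1 (I = -3 - 1*(-4) = -3 + 4 = 1)
g(a, d) = 3/(1 + 2*a) (g(a, d) = (1 + 2)/((a + a) + 1) = 3/(2*a + 1) = 3/(1 + 2*a))
m(M) = M + 3/(1 + 2*M)
13*(m(2) - 13) = 13*((2 + 3/(1 + 2*2)) - 13) = 13*((2 + 3/(1 + 4)) - 13) = 13*((2 + 3/5) - 13) = 13*(13/5 - 13) = 13*(-52/5) = -676/5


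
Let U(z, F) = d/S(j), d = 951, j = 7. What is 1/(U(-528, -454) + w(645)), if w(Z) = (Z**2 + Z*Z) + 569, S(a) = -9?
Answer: 3/2497540 ≈ 1.2012e-6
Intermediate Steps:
w(Z) = 569 + 2*Z**2 (w(Z) = (Z**2 + Z**2) + 569 = 2*Z**2 + 569 = 569 + 2*Z**2)
U(z, F) = -317/3 (U(z, F) = 951/(-9) = 951*(-1/9) = -317/3)
1/(U(-528, -454) + w(645)) = 1/(-317/3 + (569 + 2*645**2)) = 1/(-317/3 + (569 + 2*416025)) = 1/(-317/3 + (569 + 832050)) = 1/(-317/3 + 832619) = 1/(2497540/3) = 3/2497540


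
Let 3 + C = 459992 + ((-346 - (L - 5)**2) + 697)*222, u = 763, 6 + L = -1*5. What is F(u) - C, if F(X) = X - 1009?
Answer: -481325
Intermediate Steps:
L = -11 (L = -6 - 1*5 = -6 - 5 = -11)
F(X) = -1009 + X
C = 481079 (C = -3 + (459992 + ((-346 - (-11 - 5)**2) + 697)*222) = -3 + (459992 + ((-346 - 1*(-16)**2) + 697)*222) = -3 + (459992 + ((-346 - 1*256) + 697)*222) = -3 + (459992 + ((-346 - 256) + 697)*222) = -3 + (459992 + (-602 + 697)*222) = -3 + (459992 + 95*222) = -3 + (459992 + 21090) = -3 + 481082 = 481079)
F(u) - C = (-1009 + 763) - 1*481079 = -246 - 481079 = -481325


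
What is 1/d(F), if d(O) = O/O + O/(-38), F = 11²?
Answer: -38/83 ≈ -0.45783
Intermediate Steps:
F = 121
d(O) = 1 - O/38 (d(O) = 1 + O*(-1/38) = 1 - O/38)
1/d(F) = 1/(1 - 1/38*121) = 1/(1 - 121/38) = 1/(-83/38) = -38/83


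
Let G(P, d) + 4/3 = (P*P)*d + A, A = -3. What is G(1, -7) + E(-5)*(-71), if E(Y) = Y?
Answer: 1031/3 ≈ 343.67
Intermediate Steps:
G(P, d) = -13/3 + d*P² (G(P, d) = -4/3 + ((P*P)*d - 3) = -4/3 + (P²*d - 3) = -4/3 + (d*P² - 3) = -4/3 + (-3 + d*P²) = -13/3 + d*P²)
G(1, -7) + E(-5)*(-71) = (-13/3 - 7*1²) - 5*(-71) = (-13/3 - 7*1) + 355 = (-13/3 - 7) + 355 = -34/3 + 355 = 1031/3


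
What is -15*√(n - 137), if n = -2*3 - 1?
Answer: -180*I ≈ -180.0*I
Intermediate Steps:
n = -7 (n = -6 - 1 = -7)
-15*√(n - 137) = -15*√(-7 - 137) = -180*I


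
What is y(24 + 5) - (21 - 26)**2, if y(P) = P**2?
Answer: 816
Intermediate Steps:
y(24 + 5) - (21 - 26)**2 = (24 + 5)**2 - (21 - 26)**2 = 29**2 - 1*(-5)**2 = 841 - 1*25 = 841 - 25 = 816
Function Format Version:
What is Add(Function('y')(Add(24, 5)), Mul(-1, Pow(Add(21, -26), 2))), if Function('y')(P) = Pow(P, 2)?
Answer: 816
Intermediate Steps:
Add(Function('y')(Add(24, 5)), Mul(-1, Pow(Add(21, -26), 2))) = Add(Pow(Add(24, 5), 2), Mul(-1, Pow(Add(21, -26), 2))) = Add(Pow(29, 2), Mul(-1, Pow(-5, 2))) = Add(841, Mul(-1, 25)) = Add(841, -25) = 816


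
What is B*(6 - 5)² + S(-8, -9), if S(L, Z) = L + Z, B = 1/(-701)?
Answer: -11918/701 ≈ -17.001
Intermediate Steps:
B = -1/701 ≈ -0.0014265
B*(6 - 5)² + S(-8, -9) = -(6 - 5)²/701 + (-8 - 9) = -1/701*1² - 17 = -1/701*1 - 17 = -1/701 - 17 = -11918/701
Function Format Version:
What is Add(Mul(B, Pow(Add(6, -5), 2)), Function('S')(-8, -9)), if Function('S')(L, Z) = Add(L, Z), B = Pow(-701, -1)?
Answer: Rational(-11918, 701) ≈ -17.001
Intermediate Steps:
B = Rational(-1, 701) ≈ -0.0014265
Add(Mul(B, Pow(Add(6, -5), 2)), Function('S')(-8, -9)) = Add(Mul(Rational(-1, 701), Pow(Add(6, -5), 2)), Add(-8, -9)) = Add(Mul(Rational(-1, 701), Pow(1, 2)), -17) = Add(Mul(Rational(-1, 701), 1), -17) = Add(Rational(-1, 701), -17) = Rational(-11918, 701)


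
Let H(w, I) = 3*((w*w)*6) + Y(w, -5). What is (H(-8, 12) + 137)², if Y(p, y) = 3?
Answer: 1669264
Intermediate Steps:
H(w, I) = 3 + 18*w² (H(w, I) = 3*((w*w)*6) + 3 = 3*(w²*6) + 3 = 3*(6*w²) + 3 = 18*w² + 3 = 3 + 18*w²)
(H(-8, 12) + 137)² = ((3 + 18*(-8)²) + 137)² = ((3 + 18*64) + 137)² = ((3 + 1152) + 137)² = (1155 + 137)² = 1292² = 1669264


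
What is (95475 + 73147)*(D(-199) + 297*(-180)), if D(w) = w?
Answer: -9048087898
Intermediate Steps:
(95475 + 73147)*(D(-199) + 297*(-180)) = (95475 + 73147)*(-199 + 297*(-180)) = 168622*(-199 - 53460) = 168622*(-53659) = -9048087898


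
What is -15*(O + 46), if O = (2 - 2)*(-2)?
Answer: -690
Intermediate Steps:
O = 0 (O = 0*(-2) = 0)
-15*(O + 46) = -15*(0 + 46) = -15*46 = -690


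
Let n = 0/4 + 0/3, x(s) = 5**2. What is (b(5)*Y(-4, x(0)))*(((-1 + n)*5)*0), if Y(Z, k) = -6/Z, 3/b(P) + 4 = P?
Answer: 0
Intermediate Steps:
x(s) = 25
b(P) = 3/(-4 + P)
n = 0 (n = 0*(1/4) + 0*(1/3) = 0 + 0 = 0)
(b(5)*Y(-4, x(0)))*(((-1 + n)*5)*0) = ((3/(-4 + 5))*(-6/(-4)))*(((-1 + 0)*5)*0) = ((3/1)*(-6*(-1/4)))*(-1*5*0) = ((3*1)*(3/2))*(-5*0) = (3*(3/2))*0 = (9/2)*0 = 0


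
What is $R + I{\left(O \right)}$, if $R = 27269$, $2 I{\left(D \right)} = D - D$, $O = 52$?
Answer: $27269$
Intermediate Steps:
$I{\left(D \right)} = 0$ ($I{\left(D \right)} = \frac{D - D}{2} = \frac{1}{2} \cdot 0 = 0$)
$R + I{\left(O \right)} = 27269 + 0 = 27269$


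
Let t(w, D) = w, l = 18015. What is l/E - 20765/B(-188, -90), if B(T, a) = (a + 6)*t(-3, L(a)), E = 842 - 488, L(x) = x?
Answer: -468505/14868 ≈ -31.511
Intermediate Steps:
E = 354
B(T, a) = -18 - 3*a (B(T, a) = (a + 6)*(-3) = (6 + a)*(-3) = -18 - 3*a)
l/E - 20765/B(-188, -90) = 18015/354 - 20765/(-18 - 3*(-90)) = 18015*(1/354) - 20765/(-18 + 270) = 6005/118 - 20765/252 = -468505/14868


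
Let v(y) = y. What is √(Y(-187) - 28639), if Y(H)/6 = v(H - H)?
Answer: I*√28639 ≈ 169.23*I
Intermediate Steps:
Y(H) = 0 (Y(H) = 6*(H - H) = 6*0 = 0)
√(Y(-187) - 28639) = √(0 - 28639) = √(-28639) = I*√28639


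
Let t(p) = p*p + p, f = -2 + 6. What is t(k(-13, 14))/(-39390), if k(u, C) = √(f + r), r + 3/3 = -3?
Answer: 0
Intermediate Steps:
f = 4
r = -4 (r = -1 - 3 = -4)
k(u, C) = 0 (k(u, C) = √(4 - 4) = √0 = 0)
t(p) = p + p² (t(p) = p² + p = p + p²)
t(k(-13, 14))/(-39390) = (0*(1 + 0))/(-39390) = (0*1)*(-1/39390) = 0*(-1/39390) = 0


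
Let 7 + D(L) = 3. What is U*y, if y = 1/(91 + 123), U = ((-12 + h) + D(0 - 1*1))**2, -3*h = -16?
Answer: 512/963 ≈ 0.53167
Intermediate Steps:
h = 16/3 (h = -1/3*(-16) = 16/3 ≈ 5.3333)
D(L) = -4 (D(L) = -7 + 3 = -4)
U = 1024/9 (U = ((-12 + 16/3) - 4)**2 = (-20/3 - 4)**2 = (-32/3)**2 = 1024/9 ≈ 113.78)
y = 1/214 ≈ 0.0046729
U*y = (1024/9)*(1/214) = 512/963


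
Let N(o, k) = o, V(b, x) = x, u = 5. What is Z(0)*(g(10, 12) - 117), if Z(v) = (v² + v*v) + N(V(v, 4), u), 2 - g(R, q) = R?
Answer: -500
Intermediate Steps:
g(R, q) = 2 - R
Z(v) = 4 + 2*v² (Z(v) = (v² + v*v) + 4 = (v² + v²) + 4 = 2*v² + 4 = 4 + 2*v²)
Z(0)*(g(10, 12) - 117) = (4 + 2*0²)*((2 - 1*10) - 117) = (4 + 2*0)*((2 - 10) - 117) = (4 + 0)*(-8 - 117) = 4*(-125) = -500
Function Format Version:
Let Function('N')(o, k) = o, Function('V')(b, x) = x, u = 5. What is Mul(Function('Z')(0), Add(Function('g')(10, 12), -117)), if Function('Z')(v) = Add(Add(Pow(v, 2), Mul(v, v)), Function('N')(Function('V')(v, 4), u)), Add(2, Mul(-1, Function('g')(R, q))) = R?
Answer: -500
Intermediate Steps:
Function('g')(R, q) = Add(2, Mul(-1, R))
Function('Z')(v) = Add(4, Mul(2, Pow(v, 2))) (Function('Z')(v) = Add(Add(Pow(v, 2), Mul(v, v)), 4) = Add(Add(Pow(v, 2), Pow(v, 2)), 4) = Add(Mul(2, Pow(v, 2)), 4) = Add(4, Mul(2, Pow(v, 2))))
Mul(Function('Z')(0), Add(Function('g')(10, 12), -117)) = Mul(Add(4, Mul(2, Pow(0, 2))), Add(Add(2, Mul(-1, 10)), -117)) = Mul(Add(4, Mul(2, 0)), Add(Add(2, -10), -117)) = Mul(Add(4, 0), Add(-8, -117)) = Mul(4, -125) = -500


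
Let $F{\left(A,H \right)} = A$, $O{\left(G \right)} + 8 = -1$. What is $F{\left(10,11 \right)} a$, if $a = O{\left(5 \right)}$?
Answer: $-90$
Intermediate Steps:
$O{\left(G \right)} = -9$ ($O{\left(G \right)} = -8 - 1 = -9$)
$a = -9$
$F{\left(10,11 \right)} a = 10 \left(-9\right) = -90$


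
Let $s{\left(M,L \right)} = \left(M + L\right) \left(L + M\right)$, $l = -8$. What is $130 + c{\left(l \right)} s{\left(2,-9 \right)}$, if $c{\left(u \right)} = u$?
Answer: $-262$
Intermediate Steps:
$s{\left(M,L \right)} = \left(L + M\right)^{2}$ ($s{\left(M,L \right)} = \left(L + M\right) \left(L + M\right) = \left(L + M\right)^{2}$)
$130 + c{\left(l \right)} s{\left(2,-9 \right)} = 130 - 8 \left(-9 + 2\right)^{2} = 130 - 8 \left(-7\right)^{2} = 130 - 392 = -262$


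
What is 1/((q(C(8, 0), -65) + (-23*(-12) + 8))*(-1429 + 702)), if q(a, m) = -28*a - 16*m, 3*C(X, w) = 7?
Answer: -3/2745152 ≈ -1.0928e-6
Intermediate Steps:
C(X, w) = 7/3 (C(X, w) = (1/3)*7 = 7/3)
1/((q(C(8, 0), -65) + (-23*(-12) + 8))*(-1429 + 702)) = 1/(((-28*7/3 - 16*(-65)) + (-23*(-12) + 8))*(-1429 + 702)) = 1/(((-196/3 + 1040) + (276 + 8))*(-727)) = 1/((2924/3 + 284)*(-727)) = 1/((3776/3)*(-727)) = 1/(-2745152/3) = -3/2745152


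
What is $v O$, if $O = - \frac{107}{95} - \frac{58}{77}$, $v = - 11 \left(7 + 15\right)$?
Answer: $\frac{302478}{665} \approx 454.85$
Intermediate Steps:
$v = -242$ ($v = \left(-11\right) 22 = -242$)
$O = - \frac{13749}{7315}$ ($O = \left(-107\right) \frac{1}{95} - \frac{58}{77} = - \frac{107}{95} - \frac{58}{77} = - \frac{13749}{7315} \approx -1.8796$)
$v O = \left(-242\right) \left(- \frac{13749}{7315}\right) = \frac{302478}{665}$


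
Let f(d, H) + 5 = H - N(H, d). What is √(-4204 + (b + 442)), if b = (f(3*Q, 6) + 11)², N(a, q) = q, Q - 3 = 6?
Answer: 3*I*√393 ≈ 59.473*I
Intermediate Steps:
Q = 9 (Q = 3 + 6 = 9)
f(d, H) = -5 + H - d (f(d, H) = -5 + (H - d) = -5 + H - d)
b = 225 (b = ((-5 + 6 - 3*9) + 11)² = ((-5 + 6 - 1*27) + 11)² = ((-5 + 6 - 27) + 11)² = (-26 + 11)² = (-15)² = 225)
√(-4204 + (b + 442)) = √(-4204 + (225 + 442)) = √(-4204 + 667) = √(-3537) = 3*I*√393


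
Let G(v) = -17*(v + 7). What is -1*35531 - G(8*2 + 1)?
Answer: -35123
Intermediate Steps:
G(v) = -119 - 17*v (G(v) = -17*(7 + v) = -119 - 17*v)
-1*35531 - G(8*2 + 1) = -1*35531 - (-119 - 17*(8*2 + 1)) = -35531 - (-119 - 17*(16 + 1)) = -35531 - (-119 - 17*17) = -35531 - (-119 - 289) = -35531 - 1*(-408) = -35531 + 408 = -35123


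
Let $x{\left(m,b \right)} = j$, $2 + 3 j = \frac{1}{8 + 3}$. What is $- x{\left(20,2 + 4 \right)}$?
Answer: $\frac{7}{11} \approx 0.63636$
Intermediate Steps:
$j = - \frac{7}{11}$ ($j = - \frac{2}{3} + \frac{1}{3 \left(8 + 3\right)} = - \frac{2}{3} + \frac{1}{3 \cdot 11} = - \frac{2}{3} + \frac{1}{3} \cdot \frac{1}{11} = - \frac{2}{3} + \frac{1}{33} = - \frac{7}{11} \approx -0.63636$)
$x{\left(m,b \right)} = - \frac{7}{11}$
$- x{\left(20,2 + 4 \right)} = \left(-1\right) \left(- \frac{7}{11}\right) = \frac{7}{11}$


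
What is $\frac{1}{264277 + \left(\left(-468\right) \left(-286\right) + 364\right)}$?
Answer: $\frac{1}{398489} \approx 2.5095 \cdot 10^{-6}$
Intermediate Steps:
$\frac{1}{264277 + \left(\left(-468\right) \left(-286\right) + 364\right)} = \frac{1}{264277 + \left(133848 + 364\right)} = \frac{1}{264277 + 134212} = \frac{1}{398489}$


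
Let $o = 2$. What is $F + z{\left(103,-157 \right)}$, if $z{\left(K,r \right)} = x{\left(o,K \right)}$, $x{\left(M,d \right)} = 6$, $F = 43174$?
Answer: $43180$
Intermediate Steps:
$z{\left(K,r \right)} = 6$
$F + z{\left(103,-157 \right)} = 43174 + 6 = 43180$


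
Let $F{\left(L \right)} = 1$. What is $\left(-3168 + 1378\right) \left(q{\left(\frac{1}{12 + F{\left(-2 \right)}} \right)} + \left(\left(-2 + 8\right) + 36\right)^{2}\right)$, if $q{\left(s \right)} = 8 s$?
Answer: $- \frac{41062600}{13} \approx -3.1587 \cdot 10^{6}$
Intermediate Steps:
$\left(-3168 + 1378\right) \left(q{\left(\frac{1}{12 + F{\left(-2 \right)}} \right)} + \left(\left(-2 + 8\right) + 36\right)^{2}\right) = \left(-3168 + 1378\right) \left(\frac{8}{12 + 1} + \left(\left(-2 + 8\right) + 36\right)^{2}\right) = - 1790 \left(\frac{8}{13} + \left(6 + 36\right)^{2}\right) = - 1790 \left(8 \cdot \frac{1}{13} + 42^{2}\right) = - 1790 \left(\frac{8}{13} + 1764\right) = \left(-1790\right) \frac{22940}{13} = - \frac{41062600}{13}$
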